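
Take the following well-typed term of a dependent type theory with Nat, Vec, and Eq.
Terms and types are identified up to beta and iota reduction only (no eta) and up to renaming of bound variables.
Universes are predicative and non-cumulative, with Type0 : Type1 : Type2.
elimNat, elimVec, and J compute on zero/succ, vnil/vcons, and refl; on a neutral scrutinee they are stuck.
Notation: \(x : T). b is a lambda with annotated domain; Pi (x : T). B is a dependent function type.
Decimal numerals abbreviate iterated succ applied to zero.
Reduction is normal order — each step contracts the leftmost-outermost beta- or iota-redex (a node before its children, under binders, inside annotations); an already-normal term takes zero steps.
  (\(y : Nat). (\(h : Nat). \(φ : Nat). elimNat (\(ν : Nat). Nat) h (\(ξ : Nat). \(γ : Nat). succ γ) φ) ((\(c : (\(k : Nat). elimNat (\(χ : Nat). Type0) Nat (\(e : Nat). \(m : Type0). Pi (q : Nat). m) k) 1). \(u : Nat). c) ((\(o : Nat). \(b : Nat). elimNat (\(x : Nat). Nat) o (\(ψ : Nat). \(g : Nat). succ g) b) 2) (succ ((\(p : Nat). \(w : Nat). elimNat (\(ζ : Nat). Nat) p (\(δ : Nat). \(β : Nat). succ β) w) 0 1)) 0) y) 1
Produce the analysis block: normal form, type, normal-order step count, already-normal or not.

normal form:
  3
the term's type:
  Nat
normal-order step count: 12
already normal: no
first redex: a beta-redex


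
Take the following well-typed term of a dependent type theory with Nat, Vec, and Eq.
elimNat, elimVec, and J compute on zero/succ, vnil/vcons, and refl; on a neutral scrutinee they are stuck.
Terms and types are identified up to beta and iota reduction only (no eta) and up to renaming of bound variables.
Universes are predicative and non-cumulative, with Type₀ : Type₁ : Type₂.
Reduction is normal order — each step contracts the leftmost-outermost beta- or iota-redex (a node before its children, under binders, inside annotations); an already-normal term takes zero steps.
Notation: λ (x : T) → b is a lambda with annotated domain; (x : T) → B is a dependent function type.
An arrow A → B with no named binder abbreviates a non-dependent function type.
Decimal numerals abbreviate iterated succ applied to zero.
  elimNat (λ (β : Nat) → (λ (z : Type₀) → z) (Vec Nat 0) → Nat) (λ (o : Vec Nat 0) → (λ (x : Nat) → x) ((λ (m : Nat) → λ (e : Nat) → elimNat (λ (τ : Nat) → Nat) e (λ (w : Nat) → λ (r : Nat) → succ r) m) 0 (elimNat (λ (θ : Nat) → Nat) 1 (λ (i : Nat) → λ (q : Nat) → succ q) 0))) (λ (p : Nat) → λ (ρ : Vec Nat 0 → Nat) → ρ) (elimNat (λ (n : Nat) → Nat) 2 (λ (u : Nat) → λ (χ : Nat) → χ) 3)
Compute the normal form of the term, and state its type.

resulting normal form:
  λ (β : Vec Nat 0) → 1
type:
  Vec Nat 0 → Nat


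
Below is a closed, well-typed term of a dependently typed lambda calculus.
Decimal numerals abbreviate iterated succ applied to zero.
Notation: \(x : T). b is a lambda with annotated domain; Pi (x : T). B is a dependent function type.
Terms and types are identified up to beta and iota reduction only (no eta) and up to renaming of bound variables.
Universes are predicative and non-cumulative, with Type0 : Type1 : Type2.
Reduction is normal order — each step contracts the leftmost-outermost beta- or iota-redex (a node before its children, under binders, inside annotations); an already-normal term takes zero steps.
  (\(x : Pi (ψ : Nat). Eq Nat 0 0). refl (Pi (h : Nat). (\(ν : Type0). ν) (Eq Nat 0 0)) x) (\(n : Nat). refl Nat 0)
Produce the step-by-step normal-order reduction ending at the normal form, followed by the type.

normal-order reduction sequence:
  (\(x : Pi (ψ : Nat). Eq Nat 0 0). refl (Pi (h : Nat). (\(ν : Type0). ν) (Eq Nat 0 0)) x) (\(n : Nat). refl Nat 0)
  ~> refl (Pi (x : Nat). (\(ψ : Type0). ψ) (Eq Nat 0 0)) (\(h : Nat). refl Nat 0)
  ~> refl (Pi (x : Nat). Eq Nat 0 0) (\(ψ : Nat). refl Nat 0)
inferred type:
  Eq (Pi (x : Nat). Eq Nat 0 0) (\(ψ : Nat). refl Nat 0) (\(h : Nat). refl Nat 0)


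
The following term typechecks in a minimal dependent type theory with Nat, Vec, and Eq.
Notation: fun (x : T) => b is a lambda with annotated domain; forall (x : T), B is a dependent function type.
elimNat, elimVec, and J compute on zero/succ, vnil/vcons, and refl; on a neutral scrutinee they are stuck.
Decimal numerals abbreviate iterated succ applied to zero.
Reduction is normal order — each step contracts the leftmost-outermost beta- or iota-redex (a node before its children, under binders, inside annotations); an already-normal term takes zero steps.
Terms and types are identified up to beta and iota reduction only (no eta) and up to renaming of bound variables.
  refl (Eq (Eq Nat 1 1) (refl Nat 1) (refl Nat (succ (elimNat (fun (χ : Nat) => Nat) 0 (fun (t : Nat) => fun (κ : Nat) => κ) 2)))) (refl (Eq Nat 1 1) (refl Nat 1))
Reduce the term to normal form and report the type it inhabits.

reduced normal form:
  refl (Eq (Eq Nat 1 1) (refl Nat 1) (refl Nat 1)) (refl (Eq Nat 1 1) (refl Nat 1))
the term's type:
  Eq (Eq (Eq Nat 1 1) (refl Nat 1) (refl Nat 1)) (refl (Eq Nat 1 1) (refl Nat 1)) (refl (Eq Nat 1 1) (refl Nat 1))
observation: the leftmost-outermost redex is an elimNat iota-redex, and normalization takes 7 steps.


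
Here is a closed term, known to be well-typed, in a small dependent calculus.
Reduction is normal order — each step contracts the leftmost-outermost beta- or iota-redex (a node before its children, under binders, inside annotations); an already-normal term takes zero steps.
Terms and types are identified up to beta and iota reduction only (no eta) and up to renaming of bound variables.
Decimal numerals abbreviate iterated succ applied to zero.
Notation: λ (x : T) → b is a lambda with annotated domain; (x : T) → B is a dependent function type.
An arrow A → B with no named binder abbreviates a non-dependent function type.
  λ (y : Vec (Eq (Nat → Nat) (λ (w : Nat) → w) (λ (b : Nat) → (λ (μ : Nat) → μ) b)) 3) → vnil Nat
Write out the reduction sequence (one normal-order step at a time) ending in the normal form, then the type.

reduction (normal order):
  λ (y : Vec (Eq (Nat → Nat) (λ (w : Nat) → w) (λ (b : Nat) → (λ (μ : Nat) → μ) b)) 3) → vnil Nat
  ~> λ (y : Vec (Eq (Nat → Nat) (λ (w : Nat) → w) (λ (b : Nat) → b)) 3) → vnil Nat
the term's type:
  Vec (Eq (Nat → Nat) (λ (y : Nat) → y) (λ (w : Nat) → w)) 3 → Vec Nat 0


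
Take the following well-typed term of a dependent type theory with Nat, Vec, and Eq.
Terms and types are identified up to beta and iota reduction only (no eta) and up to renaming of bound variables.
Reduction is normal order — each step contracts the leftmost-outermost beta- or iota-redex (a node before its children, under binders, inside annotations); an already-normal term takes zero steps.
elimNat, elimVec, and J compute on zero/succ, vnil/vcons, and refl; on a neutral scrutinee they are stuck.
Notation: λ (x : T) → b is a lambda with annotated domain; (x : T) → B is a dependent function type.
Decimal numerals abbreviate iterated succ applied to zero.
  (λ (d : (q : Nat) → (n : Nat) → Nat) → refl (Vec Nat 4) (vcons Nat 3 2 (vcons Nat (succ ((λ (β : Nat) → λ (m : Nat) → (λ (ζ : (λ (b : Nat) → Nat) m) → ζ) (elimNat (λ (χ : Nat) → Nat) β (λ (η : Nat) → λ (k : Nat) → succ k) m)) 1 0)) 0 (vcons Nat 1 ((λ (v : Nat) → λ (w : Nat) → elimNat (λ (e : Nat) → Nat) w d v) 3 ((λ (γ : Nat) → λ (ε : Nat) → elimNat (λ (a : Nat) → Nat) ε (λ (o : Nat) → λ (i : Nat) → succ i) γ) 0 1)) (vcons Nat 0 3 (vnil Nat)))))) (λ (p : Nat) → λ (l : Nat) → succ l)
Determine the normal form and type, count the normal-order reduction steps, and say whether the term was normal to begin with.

reduced normal form:
  refl (Vec Nat 4) (vcons Nat 3 2 (vcons Nat 2 0 (vcons Nat 1 4 (vcons Nat 0 3 (vnil Nat)))))
inferred type:
  Eq (Vec Nat 4) (vcons Nat 3 2 (vcons Nat 2 0 (vcons Nat 1 4 (vcons Nat 0 3 (vnil Nat))))) (vcons Nat 3 2 (vcons Nat 2 0 (vcons Nat 1 4 (vcons Nat 0 3 (vnil Nat)))))
normal-order step count: 20
already normal: no
first redex: a beta-redex


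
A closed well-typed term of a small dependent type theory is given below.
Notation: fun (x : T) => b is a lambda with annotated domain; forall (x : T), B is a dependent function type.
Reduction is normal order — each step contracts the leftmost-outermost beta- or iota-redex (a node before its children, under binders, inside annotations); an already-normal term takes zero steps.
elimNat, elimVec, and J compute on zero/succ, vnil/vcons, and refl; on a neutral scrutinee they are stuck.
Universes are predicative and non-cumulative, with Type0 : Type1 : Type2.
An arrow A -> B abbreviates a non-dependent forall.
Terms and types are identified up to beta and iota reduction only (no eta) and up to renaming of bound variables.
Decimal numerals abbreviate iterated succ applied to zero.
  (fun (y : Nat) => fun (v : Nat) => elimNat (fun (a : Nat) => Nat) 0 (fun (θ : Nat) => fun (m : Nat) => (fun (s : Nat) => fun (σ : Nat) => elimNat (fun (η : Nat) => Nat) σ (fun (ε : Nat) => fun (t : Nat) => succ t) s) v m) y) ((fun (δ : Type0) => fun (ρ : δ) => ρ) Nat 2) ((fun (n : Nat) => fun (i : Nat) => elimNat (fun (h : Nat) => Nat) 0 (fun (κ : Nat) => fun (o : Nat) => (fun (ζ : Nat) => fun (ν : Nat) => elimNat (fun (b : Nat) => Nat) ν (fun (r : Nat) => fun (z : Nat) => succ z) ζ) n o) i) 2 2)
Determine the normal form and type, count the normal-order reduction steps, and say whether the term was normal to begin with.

normal form:
  8
inferred type:
  Nat
reduction steps (normal order): 53
already normal: no
first redex: a beta-redex


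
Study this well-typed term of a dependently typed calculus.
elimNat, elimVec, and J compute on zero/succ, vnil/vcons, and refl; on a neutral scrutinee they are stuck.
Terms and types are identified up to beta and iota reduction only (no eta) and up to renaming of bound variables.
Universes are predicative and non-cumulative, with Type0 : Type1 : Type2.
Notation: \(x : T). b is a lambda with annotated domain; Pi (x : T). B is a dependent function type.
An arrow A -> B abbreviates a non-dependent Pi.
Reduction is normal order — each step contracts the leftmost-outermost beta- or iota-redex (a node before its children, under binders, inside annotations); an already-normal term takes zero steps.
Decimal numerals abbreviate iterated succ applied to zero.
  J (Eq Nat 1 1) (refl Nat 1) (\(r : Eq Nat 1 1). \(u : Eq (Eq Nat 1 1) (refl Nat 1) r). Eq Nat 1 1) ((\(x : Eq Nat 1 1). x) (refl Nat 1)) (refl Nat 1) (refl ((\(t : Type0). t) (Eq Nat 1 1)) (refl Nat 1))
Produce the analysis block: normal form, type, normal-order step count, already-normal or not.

normal form:
  refl Nat 1
the term's type:
  Eq Nat 1 1
steps to reach normal form (normal order): 2
term was already normal: no
first contracted redex: a J iota-redex


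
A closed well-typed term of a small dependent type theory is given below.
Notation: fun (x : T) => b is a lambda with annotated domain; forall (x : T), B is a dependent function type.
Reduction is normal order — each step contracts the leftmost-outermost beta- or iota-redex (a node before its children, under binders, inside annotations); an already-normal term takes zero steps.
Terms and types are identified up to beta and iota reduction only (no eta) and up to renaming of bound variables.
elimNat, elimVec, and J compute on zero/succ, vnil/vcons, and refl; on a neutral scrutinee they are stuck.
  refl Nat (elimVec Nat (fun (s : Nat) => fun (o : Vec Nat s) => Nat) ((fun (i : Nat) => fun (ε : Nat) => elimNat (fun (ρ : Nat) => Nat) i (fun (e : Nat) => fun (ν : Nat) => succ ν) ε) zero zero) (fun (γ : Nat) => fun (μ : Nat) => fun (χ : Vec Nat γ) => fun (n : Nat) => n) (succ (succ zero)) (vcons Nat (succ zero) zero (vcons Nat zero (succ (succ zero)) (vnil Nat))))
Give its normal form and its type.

reduced normal form:
  refl Nat zero
inferred type:
  Eq Nat zero zero
observation: contracting an elimVec iota-redex first, the term normalizes in 14 steps.


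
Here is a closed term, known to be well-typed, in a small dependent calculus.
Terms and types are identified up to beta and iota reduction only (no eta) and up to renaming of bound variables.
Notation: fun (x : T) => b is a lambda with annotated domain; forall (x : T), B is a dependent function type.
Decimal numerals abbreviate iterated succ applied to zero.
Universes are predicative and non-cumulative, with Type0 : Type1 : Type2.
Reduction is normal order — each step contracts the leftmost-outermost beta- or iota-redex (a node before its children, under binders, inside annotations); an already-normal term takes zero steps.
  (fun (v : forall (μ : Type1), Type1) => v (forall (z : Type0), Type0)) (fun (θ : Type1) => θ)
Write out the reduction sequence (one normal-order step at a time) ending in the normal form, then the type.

reduction (normal order):
  (fun (v : forall (μ : Type1), Type1) => v (forall (z : Type0), Type0)) (fun (θ : Type1) => θ)
  ~> (fun (v : Type1) => v) (forall (μ : Type0), Type0)
  ~> forall (v : Type0), Type0
type:
  Type1


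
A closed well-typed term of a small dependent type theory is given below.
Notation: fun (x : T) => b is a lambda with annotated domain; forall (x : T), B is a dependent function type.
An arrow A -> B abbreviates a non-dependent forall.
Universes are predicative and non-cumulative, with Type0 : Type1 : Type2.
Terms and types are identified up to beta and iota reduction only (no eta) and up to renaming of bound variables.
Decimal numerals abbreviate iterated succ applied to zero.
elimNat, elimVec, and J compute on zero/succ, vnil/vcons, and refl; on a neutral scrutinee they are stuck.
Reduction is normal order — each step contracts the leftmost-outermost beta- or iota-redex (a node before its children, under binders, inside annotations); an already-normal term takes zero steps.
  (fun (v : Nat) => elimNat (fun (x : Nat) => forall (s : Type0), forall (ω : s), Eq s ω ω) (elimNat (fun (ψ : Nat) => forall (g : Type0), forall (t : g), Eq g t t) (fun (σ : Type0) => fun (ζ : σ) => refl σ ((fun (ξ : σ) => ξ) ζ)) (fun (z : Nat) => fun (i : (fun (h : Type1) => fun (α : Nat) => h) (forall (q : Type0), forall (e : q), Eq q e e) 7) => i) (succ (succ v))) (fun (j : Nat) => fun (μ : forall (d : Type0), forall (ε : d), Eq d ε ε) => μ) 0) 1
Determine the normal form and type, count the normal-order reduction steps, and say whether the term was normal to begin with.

reduced normal form:
  fun (v : Type0) => fun (x : v) => refl v x
the term's type:
  forall (v : Type0), forall (x : v), Eq v x x
steps to reach normal form (normal order): 13
term was already normal: no
first contracted redex: a beta-redex


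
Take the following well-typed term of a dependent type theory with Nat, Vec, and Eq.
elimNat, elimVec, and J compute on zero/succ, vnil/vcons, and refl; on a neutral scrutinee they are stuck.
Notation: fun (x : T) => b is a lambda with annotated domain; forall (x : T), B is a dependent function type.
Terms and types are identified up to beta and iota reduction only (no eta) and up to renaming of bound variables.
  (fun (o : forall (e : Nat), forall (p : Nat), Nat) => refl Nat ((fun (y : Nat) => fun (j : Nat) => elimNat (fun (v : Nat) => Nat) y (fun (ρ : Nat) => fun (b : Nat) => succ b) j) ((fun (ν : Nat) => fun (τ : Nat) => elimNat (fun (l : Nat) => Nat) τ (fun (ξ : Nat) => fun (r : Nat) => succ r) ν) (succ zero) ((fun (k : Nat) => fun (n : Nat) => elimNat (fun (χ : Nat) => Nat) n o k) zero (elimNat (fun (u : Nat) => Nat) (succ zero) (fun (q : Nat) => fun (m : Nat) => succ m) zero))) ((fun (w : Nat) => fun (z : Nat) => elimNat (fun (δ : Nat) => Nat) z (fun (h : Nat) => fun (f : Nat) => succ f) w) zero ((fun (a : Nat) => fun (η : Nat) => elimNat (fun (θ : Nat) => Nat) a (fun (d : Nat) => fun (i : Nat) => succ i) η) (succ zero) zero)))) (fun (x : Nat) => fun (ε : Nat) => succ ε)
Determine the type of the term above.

type:
  Eq Nat (succ (succ (succ zero))) (succ (succ (succ zero)))


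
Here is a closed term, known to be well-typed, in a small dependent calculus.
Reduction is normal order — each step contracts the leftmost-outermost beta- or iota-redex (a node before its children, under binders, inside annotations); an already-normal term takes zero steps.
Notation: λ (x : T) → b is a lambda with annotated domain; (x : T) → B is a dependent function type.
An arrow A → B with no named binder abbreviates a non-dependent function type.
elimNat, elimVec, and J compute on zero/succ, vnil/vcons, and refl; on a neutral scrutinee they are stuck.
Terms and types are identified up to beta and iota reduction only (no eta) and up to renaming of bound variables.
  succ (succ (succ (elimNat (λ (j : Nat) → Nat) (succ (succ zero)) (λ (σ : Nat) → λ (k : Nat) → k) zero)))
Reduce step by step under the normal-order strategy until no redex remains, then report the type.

normal-order reduction sequence:
  succ (succ (succ (elimNat (λ (j : Nat) → Nat) (succ (succ zero)) (λ (σ : Nat) → λ (k : Nat) → k) zero)))
  ~> succ (succ (succ (succ (succ zero))))
type:
  Nat


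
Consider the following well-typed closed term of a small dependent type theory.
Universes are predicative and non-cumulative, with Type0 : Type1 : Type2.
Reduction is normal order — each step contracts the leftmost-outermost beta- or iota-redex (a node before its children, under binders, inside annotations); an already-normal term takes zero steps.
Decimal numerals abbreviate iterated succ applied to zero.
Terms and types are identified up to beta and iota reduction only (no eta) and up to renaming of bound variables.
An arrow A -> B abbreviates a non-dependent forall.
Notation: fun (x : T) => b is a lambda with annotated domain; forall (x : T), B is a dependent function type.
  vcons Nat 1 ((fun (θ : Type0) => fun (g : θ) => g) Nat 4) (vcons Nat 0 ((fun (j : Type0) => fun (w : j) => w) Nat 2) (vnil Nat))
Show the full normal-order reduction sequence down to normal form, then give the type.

reduction (normal order):
  vcons Nat 1 ((fun (θ : Type0) => fun (g : θ) => g) Nat 4) (vcons Nat 0 ((fun (j : Type0) => fun (w : j) => w) Nat 2) (vnil Nat))
  ~> vcons Nat 1 ((fun (θ : Nat) => θ) 4) (vcons Nat 0 ((fun (g : Type0) => fun (j : g) => j) Nat 2) (vnil Nat))
  ~> vcons Nat 1 4 (vcons Nat 0 ((fun (θ : Type0) => fun (g : θ) => g) Nat 2) (vnil Nat))
  ~> vcons Nat 1 4 (vcons Nat 0 ((fun (θ : Nat) => θ) 2) (vnil Nat))
  ~> vcons Nat 1 4 (vcons Nat 0 2 (vnil Nat))
the term's type:
  Vec Nat 2


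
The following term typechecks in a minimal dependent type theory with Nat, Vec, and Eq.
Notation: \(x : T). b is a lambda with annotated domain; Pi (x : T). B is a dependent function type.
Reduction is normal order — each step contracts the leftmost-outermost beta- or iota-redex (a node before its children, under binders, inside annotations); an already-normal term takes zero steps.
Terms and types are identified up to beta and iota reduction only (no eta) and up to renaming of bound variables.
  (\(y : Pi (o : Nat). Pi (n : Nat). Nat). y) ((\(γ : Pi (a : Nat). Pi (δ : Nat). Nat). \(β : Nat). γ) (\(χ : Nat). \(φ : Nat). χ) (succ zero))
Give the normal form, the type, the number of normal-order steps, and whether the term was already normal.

reduced normal form:
  \(y : Nat). \(o : Nat). y
type:
  Pi (y : Nat). Pi (o : Nat). Nat
steps to reach normal form (normal order): 3
started in normal form: no
first contracted redex: a beta-redex


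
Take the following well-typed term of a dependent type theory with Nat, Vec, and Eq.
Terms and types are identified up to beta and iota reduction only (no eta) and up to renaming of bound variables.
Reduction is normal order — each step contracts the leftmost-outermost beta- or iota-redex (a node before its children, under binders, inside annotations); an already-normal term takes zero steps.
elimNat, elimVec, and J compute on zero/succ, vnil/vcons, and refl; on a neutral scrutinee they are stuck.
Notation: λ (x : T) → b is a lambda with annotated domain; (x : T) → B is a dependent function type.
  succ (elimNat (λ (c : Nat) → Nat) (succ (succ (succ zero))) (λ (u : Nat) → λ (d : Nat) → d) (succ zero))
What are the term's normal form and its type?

resulting normal form:
  succ (succ (succ (succ zero)))
inferred type:
  Nat
observation: the leftmost-outermost redex is an elimNat iota-redex, and normalization takes 4 steps.


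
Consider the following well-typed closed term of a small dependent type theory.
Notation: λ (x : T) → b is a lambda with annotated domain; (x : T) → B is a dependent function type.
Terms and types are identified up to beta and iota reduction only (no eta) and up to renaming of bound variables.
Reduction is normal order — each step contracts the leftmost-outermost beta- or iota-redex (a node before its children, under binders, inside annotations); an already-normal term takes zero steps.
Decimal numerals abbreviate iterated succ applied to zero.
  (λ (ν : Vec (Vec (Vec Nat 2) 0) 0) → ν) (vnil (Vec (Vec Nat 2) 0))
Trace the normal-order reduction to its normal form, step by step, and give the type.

normal-order reduction sequence:
  (λ (ν : Vec (Vec (Vec Nat 2) 0) 0) → ν) (vnil (Vec (Vec Nat 2) 0))
  ~> vnil (Vec (Vec Nat 2) 0)
type:
  Vec (Vec (Vec Nat 2) 0) 0


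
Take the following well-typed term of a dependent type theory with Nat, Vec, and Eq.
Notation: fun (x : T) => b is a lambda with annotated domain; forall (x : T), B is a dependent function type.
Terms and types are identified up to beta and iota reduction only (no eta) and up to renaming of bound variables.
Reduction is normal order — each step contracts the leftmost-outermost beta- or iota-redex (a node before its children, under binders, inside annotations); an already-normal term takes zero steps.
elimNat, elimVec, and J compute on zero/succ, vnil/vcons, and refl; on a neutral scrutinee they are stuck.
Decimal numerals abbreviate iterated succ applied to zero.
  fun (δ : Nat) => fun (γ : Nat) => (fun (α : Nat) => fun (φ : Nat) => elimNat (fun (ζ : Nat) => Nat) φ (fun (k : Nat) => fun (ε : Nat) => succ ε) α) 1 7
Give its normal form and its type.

normal form:
  fun (δ : Nat) => fun (γ : Nat) => 8
type:
  forall (δ : Nat), forall (γ : Nat), Nat


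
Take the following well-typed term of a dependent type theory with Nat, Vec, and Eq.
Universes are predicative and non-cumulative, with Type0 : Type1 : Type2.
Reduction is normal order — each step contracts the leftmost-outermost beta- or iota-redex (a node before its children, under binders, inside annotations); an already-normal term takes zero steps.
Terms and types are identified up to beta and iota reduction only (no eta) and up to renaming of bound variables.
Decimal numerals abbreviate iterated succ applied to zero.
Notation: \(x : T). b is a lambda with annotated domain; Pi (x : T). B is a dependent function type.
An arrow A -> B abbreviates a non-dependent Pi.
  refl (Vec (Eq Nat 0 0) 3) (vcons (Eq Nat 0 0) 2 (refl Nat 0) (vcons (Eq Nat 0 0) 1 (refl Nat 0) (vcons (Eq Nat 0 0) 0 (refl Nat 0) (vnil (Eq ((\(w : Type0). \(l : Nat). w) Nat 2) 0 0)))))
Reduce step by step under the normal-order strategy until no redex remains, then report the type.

normal-order reduction:
  refl (Vec (Eq Nat 0 0) 3) (vcons (Eq Nat 0 0) 2 (refl Nat 0) (vcons (Eq Nat 0 0) 1 (refl Nat 0) (vcons (Eq Nat 0 0) 0 (refl Nat 0) (vnil (Eq ((\(w : Type0). \(l : Nat). w) Nat 2) 0 0)))))
  ~> refl (Vec (Eq Nat 0 0) 3) (vcons (Eq Nat 0 0) 2 (refl Nat 0) (vcons (Eq Nat 0 0) 1 (refl Nat 0) (vcons (Eq Nat 0 0) 0 (refl Nat 0) (vnil (Eq ((\(w : Nat). Nat) 2) 0 0)))))
  ~> refl (Vec (Eq Nat 0 0) 3) (vcons (Eq Nat 0 0) 2 (refl Nat 0) (vcons (Eq Nat 0 0) 1 (refl Nat 0) (vcons (Eq Nat 0 0) 0 (refl Nat 0) (vnil (Eq Nat 0 0)))))
type:
  Eq (Vec (Eq Nat 0 0) 3) (vcons (Eq Nat 0 0) 2 (refl Nat 0) (vcons (Eq Nat 0 0) 1 (refl Nat 0) (vcons (Eq Nat 0 0) 0 (refl Nat 0) (vnil (Eq Nat 0 0))))) (vcons (Eq Nat 0 0) 2 (refl Nat 0) (vcons (Eq Nat 0 0) 1 (refl Nat 0) (vcons (Eq Nat 0 0) 0 (refl Nat 0) (vnil (Eq Nat 0 0)))))


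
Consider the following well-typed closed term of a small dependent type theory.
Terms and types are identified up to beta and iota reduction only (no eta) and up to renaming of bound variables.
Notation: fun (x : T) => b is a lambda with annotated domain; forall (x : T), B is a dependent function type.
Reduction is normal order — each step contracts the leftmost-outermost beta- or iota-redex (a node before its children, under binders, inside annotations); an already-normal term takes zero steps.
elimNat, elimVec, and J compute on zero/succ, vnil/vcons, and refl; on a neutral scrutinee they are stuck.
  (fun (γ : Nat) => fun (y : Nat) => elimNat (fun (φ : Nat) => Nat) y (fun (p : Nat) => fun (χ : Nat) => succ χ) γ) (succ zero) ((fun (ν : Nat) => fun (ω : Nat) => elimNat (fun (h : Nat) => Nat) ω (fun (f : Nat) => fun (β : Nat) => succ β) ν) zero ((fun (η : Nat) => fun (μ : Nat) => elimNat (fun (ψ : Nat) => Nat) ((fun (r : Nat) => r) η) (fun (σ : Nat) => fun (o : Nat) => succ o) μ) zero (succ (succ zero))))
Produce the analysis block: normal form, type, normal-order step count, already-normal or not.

normal form:
  succ (succ (succ zero))
the term's type:
  Nat
normal-order step count: 19
term was already normal: no
first contracted redex: a beta-redex


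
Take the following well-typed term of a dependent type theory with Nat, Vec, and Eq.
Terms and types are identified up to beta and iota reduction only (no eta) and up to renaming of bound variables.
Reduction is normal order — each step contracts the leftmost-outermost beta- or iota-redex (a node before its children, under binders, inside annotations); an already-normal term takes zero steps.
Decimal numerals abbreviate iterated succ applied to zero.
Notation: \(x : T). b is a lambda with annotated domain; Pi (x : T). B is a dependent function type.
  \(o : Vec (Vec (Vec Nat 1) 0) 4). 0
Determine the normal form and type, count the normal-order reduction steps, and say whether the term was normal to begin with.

resulting normal form:
  \(o : Vec (Vec (Vec Nat 1) 0) 4). 0
inferred type:
  Pi (o : Vec (Vec (Vec Nat 1) 0) 4). Nat
steps to reach normal form (normal order): 0
started in normal form: yes


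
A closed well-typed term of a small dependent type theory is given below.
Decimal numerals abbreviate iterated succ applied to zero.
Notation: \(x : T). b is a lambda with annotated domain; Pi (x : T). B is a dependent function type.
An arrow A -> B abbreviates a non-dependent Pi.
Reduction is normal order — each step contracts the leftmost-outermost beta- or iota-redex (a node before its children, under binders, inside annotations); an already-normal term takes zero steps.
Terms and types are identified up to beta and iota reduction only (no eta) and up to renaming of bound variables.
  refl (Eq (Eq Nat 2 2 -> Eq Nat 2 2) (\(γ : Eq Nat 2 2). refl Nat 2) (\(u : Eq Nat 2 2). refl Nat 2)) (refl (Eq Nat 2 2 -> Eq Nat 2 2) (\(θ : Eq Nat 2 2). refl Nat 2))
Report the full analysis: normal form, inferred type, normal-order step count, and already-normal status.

resulting normal form:
  refl (Eq (Eq Nat 2 2 -> Eq Nat 2 2) (\(γ : Eq Nat 2 2). refl Nat 2) (\(u : Eq Nat 2 2). refl Nat 2)) (refl (Eq Nat 2 2 -> Eq Nat 2 2) (\(θ : Eq Nat 2 2). refl Nat 2))
inferred type:
  Eq (Eq (Eq Nat 2 2 -> Eq Nat 2 2) (\(γ : Eq Nat 2 2). refl Nat 2) (\(u : Eq Nat 2 2). refl Nat 2)) (refl (Eq Nat 2 2 -> Eq Nat 2 2) (\(θ : Eq Nat 2 2). refl Nat 2)) (refl (Eq Nat 2 2 -> Eq Nat 2 2) (\(n : Eq Nat 2 2). refl Nat 2))
normal-order step count: 0
already normal: yes


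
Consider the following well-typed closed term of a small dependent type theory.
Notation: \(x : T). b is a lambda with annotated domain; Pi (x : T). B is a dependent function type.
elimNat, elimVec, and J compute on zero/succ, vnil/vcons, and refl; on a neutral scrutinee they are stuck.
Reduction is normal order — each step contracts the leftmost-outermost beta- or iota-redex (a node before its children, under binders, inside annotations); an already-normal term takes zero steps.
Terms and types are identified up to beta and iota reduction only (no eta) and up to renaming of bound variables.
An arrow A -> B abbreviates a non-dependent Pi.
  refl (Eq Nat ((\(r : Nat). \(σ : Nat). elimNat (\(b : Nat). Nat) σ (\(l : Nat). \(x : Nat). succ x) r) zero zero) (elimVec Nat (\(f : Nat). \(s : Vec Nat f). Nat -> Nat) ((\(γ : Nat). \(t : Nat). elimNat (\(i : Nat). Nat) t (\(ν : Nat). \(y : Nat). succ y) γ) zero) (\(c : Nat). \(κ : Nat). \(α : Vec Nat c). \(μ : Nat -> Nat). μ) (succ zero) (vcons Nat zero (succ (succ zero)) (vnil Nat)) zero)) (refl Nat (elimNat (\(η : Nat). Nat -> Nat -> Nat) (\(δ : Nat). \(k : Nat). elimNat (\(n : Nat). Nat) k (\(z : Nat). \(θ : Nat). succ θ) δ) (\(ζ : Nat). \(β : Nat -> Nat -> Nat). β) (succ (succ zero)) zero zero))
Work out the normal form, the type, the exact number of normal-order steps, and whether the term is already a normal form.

normal form:
  refl (Eq Nat zero zero) (refl Nat zero)
type:
  Eq (Eq Nat zero zero) (refl Nat zero) (refl Nat zero)
steps to reach normal form (normal order): 22
term was already normal: no
first contracted redex: a beta-redex


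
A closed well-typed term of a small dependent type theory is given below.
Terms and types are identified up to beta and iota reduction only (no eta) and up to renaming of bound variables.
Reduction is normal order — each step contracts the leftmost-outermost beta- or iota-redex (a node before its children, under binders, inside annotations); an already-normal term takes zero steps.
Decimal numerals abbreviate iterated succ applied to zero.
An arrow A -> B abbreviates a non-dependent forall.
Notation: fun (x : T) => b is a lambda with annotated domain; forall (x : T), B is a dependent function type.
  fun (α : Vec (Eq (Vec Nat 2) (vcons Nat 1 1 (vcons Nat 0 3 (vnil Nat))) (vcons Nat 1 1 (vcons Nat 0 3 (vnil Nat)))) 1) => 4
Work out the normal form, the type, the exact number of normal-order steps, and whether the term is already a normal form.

reduced normal form:
  fun (α : Vec (Eq (Vec Nat 2) (vcons Nat 1 1 (vcons Nat 0 3 (vnil Nat))) (vcons Nat 1 1 (vcons Nat 0 3 (vnil Nat)))) 1) => 4
inferred type:
  Vec (Eq (Vec Nat 2) (vcons Nat 1 1 (vcons Nat 0 3 (vnil Nat))) (vcons Nat 1 1 (vcons Nat 0 3 (vnil Nat)))) 1 -> Nat
steps to reach normal form (normal order): 0
term was already normal: yes


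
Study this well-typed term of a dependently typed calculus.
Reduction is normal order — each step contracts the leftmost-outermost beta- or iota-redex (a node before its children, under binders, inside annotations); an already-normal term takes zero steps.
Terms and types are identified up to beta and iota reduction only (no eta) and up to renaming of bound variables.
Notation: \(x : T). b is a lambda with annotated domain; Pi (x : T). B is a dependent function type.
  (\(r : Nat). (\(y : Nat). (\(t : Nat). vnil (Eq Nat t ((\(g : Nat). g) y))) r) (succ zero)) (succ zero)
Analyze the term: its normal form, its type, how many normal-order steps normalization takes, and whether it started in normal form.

resulting normal form:
  vnil (Eq Nat (succ zero) (succ zero))
inferred type:
  Vec (Eq Nat (succ zero) (succ zero)) zero
reduction steps (normal order): 4
started in normal form: no
first redex: a beta-redex


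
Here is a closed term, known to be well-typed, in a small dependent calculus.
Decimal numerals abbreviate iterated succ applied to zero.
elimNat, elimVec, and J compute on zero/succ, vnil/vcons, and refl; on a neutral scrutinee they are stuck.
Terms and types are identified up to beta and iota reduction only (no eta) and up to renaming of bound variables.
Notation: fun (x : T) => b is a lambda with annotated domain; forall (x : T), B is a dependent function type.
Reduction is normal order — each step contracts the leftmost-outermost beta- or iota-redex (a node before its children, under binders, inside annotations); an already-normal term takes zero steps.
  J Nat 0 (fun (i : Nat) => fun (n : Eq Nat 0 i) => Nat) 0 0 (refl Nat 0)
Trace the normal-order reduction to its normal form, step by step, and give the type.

normal-order reduction:
  J Nat 0 (fun (i : Nat) => fun (n : Eq Nat 0 i) => Nat) 0 0 (refl Nat 0)
  ~> 0
inferred type:
  Nat


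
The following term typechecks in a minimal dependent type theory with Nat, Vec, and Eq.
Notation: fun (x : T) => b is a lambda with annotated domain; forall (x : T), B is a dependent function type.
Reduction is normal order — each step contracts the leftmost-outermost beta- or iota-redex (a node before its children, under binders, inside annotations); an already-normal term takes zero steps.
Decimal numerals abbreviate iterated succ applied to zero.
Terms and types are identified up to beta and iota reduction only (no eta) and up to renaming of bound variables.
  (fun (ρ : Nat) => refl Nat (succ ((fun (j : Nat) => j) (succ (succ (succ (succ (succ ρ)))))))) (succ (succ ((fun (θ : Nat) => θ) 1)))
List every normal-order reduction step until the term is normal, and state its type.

reduction (normal order):
  (fun (ρ : Nat) => refl Nat (succ ((fun (j : Nat) => j) (succ (succ (succ (succ (succ ρ)))))))) (succ (succ ((fun (θ : Nat) => θ) 1)))
  ~> refl Nat (succ ((fun (ρ : Nat) => ρ) (succ (succ (succ (succ (succ (succ (succ ((fun (j : Nat) => j) 1))))))))))
  ~> refl Nat (succ (succ (succ (succ (succ (succ (succ (succ ((fun (ρ : Nat) => ρ) 1)))))))))
  ~> refl Nat 9
type:
  Eq Nat 9 9


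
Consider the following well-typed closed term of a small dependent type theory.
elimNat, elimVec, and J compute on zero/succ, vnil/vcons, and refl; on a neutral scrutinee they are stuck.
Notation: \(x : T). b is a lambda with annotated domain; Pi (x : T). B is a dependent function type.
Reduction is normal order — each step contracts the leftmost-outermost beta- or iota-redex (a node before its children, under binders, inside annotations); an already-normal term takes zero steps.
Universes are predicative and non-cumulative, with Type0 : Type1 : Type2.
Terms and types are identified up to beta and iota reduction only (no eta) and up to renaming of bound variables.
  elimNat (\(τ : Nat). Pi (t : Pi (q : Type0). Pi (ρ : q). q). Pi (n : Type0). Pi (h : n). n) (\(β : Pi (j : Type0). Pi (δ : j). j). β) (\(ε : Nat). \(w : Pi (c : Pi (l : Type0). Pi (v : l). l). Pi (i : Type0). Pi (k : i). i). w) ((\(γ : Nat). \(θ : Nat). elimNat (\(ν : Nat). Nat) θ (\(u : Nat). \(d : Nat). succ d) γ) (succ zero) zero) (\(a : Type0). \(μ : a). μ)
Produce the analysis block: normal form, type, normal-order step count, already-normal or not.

normal form:
  \(τ : Type0). \(t : τ). t
inferred type:
  Pi (τ : Type0). Pi (t : τ). τ
normal-order step count: 11
term was already normal: no
first contracted redex: a beta-redex


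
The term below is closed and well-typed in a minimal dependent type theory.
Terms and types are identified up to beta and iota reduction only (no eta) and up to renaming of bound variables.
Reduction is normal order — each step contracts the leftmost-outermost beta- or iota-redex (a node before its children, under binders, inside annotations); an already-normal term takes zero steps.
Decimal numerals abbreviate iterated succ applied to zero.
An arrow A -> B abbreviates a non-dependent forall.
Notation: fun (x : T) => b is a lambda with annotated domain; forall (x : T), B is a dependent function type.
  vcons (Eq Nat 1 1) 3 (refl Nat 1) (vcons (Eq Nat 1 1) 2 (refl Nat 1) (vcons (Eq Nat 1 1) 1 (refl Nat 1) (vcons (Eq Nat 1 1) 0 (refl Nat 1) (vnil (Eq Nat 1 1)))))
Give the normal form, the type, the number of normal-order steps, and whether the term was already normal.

normal form:
  vcons (Eq Nat 1 1) 3 (refl Nat 1) (vcons (Eq Nat 1 1) 2 (refl Nat 1) (vcons (Eq Nat 1 1) 1 (refl Nat 1) (vcons (Eq Nat 1 1) 0 (refl Nat 1) (vnil (Eq Nat 1 1)))))
type:
  Vec (Eq Nat 1 1) 4
steps to reach normal form (normal order): 0
started in normal form: yes


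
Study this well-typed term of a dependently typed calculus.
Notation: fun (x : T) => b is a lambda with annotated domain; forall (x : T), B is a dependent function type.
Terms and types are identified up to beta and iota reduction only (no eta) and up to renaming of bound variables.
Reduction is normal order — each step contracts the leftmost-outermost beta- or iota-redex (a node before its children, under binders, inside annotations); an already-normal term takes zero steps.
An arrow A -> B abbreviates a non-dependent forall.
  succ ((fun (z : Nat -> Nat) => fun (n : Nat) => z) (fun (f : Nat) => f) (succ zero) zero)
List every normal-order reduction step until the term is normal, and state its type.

normal-order reduction sequence:
  succ ((fun (z : Nat -> Nat) => fun (n : Nat) => z) (fun (f : Nat) => f) (succ zero) zero)
  ~> succ ((fun (z : Nat) => fun (n : Nat) => n) (succ zero) zero)
  ~> succ ((fun (z : Nat) => z) zero)
  ~> succ zero
the term's type:
  Nat


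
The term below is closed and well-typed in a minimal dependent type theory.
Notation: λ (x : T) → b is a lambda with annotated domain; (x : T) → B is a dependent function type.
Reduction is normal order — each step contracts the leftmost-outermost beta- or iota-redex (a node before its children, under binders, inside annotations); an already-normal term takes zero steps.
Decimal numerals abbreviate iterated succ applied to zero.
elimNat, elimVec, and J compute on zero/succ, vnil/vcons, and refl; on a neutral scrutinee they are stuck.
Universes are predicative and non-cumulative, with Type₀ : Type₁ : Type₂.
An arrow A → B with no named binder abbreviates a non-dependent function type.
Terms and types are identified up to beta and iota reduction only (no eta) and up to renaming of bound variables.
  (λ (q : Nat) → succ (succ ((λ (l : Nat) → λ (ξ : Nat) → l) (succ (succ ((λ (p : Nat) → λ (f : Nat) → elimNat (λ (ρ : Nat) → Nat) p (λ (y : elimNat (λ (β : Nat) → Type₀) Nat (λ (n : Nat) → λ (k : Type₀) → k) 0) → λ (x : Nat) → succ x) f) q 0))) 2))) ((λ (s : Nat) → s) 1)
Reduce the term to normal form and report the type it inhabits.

reduced normal form:
  5
inferred type:
  Nat
observation: the first redex contracted is a beta-redex; the normal form is reached in 7 normal-order steps.


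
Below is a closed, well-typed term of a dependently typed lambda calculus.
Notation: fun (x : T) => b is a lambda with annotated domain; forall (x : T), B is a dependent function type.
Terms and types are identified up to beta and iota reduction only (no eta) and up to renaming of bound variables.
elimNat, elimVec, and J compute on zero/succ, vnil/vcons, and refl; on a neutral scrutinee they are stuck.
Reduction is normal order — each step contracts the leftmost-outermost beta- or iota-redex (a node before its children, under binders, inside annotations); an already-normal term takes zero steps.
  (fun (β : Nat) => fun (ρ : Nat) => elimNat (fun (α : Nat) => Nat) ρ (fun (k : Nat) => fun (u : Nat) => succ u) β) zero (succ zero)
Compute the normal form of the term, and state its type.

resulting normal form:
  succ zero
the term's type:
  Nat
observation: the first redex contracted is a beta-redex; the normal form is reached in 3 normal-order steps.


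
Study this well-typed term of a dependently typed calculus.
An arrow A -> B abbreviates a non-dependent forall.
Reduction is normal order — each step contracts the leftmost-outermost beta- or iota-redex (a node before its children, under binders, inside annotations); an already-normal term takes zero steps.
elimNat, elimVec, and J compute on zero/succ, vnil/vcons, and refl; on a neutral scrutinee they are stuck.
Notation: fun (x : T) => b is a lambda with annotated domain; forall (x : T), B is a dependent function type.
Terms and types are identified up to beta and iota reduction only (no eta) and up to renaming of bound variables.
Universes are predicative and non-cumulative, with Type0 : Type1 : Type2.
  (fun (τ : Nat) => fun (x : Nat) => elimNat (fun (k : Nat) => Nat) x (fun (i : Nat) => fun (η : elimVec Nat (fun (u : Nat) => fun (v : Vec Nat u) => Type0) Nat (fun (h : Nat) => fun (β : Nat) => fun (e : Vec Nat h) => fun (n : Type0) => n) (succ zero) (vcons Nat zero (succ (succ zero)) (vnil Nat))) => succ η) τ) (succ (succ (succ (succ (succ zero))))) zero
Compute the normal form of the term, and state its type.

resulting normal form:
  succ (succ (succ (succ (succ zero))))
type:
  Nat
observation: contracting a beta-redex first, the term normalizes in 18 steps.
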